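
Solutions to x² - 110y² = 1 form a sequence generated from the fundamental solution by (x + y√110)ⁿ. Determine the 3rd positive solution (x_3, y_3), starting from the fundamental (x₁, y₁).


Step 1: Find the fundamental solution (x₁, y₁) of x² - 110y² = 1.
  Expand √110 as a continued fraction. a₀ = ⌊√110⌋ = 10; iterate m_{k+1} = d_k·a_k − m_k, d_{k+1} = (110 − m_{k+1}²)/d_k, a_{k+1} = ⌊(a₀ + m_{k+1})/d_{k+1}⌋ (starting m₀ = 0, d₀ = 1), with convergents p_k = a_k·p_{k-1} + p_{k-2}, q_k = a_k·q_{k-1} + q_{k-2} (p₋₁ = 1, q₋₁ = 0):
  k = 0: a₀ = 10; p₀/q₀ = 10/1; p₀² − 110·q₀² = 100 − 110 = -10.
  k = 1: m = 10, d = 10, a = ⌊(10 + 10)/10⌋ = 2; p/q = (2·10 + 1)/(2·1 + 0) = 21/2; p² − 110·q² = 441 − 440 = 1.
  The first convergent with p² − 110·q² = 1 gives the fundamental solution (x₁, y₁) = (21, 2).
Step 2: Apply the recurrence (x_{n+1}, y_{n+1}) = (x₁x_n + 110y₁y_n, x₁y_n + y₁x_n) repeatedly.
  From (x_1, y_1) = (21, 2): x_2 = 21·21 + 110·2·2 = 881; y_2 = 21·2 + 2·21 = 84.
  From (x_2, y_2) = (881, 84): x_3 = 21·881 + 110·2·84 = 36981; y_3 = 21·84 + 2·881 = 3526.
Step 3: Verify x_3² - 110·y_3² = 1367594361 - 1367594360 = 1 (should be 1). ✓

(x_1, y_1) = (21, 2); (x_3, y_3) = (36981, 3526).


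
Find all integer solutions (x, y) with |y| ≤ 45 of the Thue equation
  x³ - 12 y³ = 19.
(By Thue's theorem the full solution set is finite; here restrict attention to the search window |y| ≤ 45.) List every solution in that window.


The equation is x³ - 12y³ = 19. For fixed y, x³ = 12·y³ + 19, so a solution requires the RHS to be a perfect cube.
Strategy: iterate y from -45 to 45, compute RHS = 12·y³ + 19, and check whether it is a (positive or negative) perfect cube.
Check small values of y:
  y = 0: RHS = 19 is not a perfect cube.
  y = 1: RHS = 31 is not a perfect cube.
  y = -1: RHS = 7 is not a perfect cube.
  y = 2: RHS = 115 is not a perfect cube.
  y = -2: RHS = -77 is not a perfect cube.
  y = 3: RHS = 343 = (7)³ ⇒ x = 7 works.
  y = -3: RHS = -305 is not a perfect cube.
Continuing the search up to |y| = 45 finds no further solutions beyond those listed.
Collected solutions: (7, 3).

Solutions (with |y| ≤ 45): (7, 3).


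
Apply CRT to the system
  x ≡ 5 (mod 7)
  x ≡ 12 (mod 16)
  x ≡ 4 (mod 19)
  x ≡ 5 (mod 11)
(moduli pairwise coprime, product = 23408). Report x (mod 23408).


Product of moduli M = 7 · 16 · 19 · 11 = 23408.
Merge one congruence at a time:
  Start: x ≡ 5 (mod 7).
  Combine with x ≡ 12 (mod 16); new modulus lcm = 112.
    Write x = 5 + 7·t and substitute into x ≡ 12 (mod 16): 7·t ≡ 12 − 5 = 7 (mod 16).
    The inverse of 7 mod 16 is 7 (since 7·7 = 49 = 3·16 + 1), so t ≡ 7·7 = 49 ≡ 1 (mod 16).
    Then x = 5 + 7·1 = 12, valid modulo lcm(7, 16) = 112: x ≡ 12 (mod 112).
  Combine with x ≡ 4 (mod 19); new modulus lcm = 2128.
    Write x = 12 + 112·t and substitute into x ≡ 4 (mod 19): 112·t ≡ 4 − 12 = -8 (mod 19).
    Reduce coefficients mod 19: 17·t ≡ 11 (mod 19).
    The inverse of 17 mod 19 is 9 (since 17·9 = 153 = 8·19 + 1), so t ≡ 9·11 = 99 ≡ 4 (mod 19).
    Then x = 12 + 112·4 = 460, valid modulo lcm(112, 19) = 2128: x ≡ 460 (mod 2128).
  Combine with x ≡ 5 (mod 11); new modulus lcm = 23408.
    Write x = 460 + 2128·t and substitute into x ≡ 5 (mod 11): 2128·t ≡ 5 − 460 = -455 (mod 11).
    Reduce coefficients mod 11: 5·t ≡ 7 (mod 11).
    The inverse of 5 mod 11 is 9 (since 5·9 = 45 = 4·11 + 1), so t ≡ 9·7 = 63 ≡ 8 (mod 11).
    Then x = 460 + 2128·8 = 17484, valid modulo lcm(2128, 11) = 23408: x ≡ 17484 (mod 23408).
Verify against each original: 17484 mod 7 = 5, 17484 mod 16 = 12, 17484 mod 19 = 4, 17484 mod 11 = 5.

x ≡ 17484 (mod 23408).


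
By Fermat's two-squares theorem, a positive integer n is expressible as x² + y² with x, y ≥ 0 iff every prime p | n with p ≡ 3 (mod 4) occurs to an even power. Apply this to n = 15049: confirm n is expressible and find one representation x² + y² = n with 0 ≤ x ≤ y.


Step 1: Factor n = 15049 = 101 · 149.
Step 2: Check the mod-4 condition on each prime factor: 101 ≡ 1 (mod 4), exponent 1; 149 ≡ 1 (mod 4), exponent 1.
All primes ≡ 3 (mod 4) appear to even exponent (or don't appear), so by the two-squares theorem n IS expressible as a sum of two squares.
Step 3: Build a representation. Here n = 101 · 149 is a product of primes ≡ 1 (mod 4). Each prime p ≡ 1 (mod 4) is itself a sum of two squares; find a² by testing p − a² for a perfect square:
  101: 101 − 1² = 100 = 10² ⇒ 101 = 1² + 10².
  149: 149 − 1² = 148, 149 − 2² = 145, 149 − 3² = 140, 149 − 4² = 133, 149 − 5² = 124, 149 − 6² = 113, 149 − 7² = 100 = 10² ⇒ 149 = 7² + 10².
  Combine using the Brahmagupta–Fibonacci identity (a² + b²)(c² + d²) = (ac − bd)² + (ad + bc)² = (ac + bd)² + (ad − bc)²:
  101 · 149 = 15049: from (1² + 10²)(7² + 10²), take (1·7 − 10·10, 1·10 + 10·7) = (7 − 100, 10 + 70) = (-93, 80); dropping signs (only squares matter) gives (93, 80); check 93² + 80² = 8649 + 6400 = 15049 ✓.
Step 4: Order so x ≤ y and verify: 80² + 93² = 6400 + 8649 = 15049 = n. ✓

n = 15049 = 80² + 93² (one valid representation with x ≤ y).


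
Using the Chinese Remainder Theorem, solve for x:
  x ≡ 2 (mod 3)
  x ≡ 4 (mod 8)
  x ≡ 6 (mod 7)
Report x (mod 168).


Moduli 3, 8, 7 are pairwise coprime; by CRT there is a unique solution modulo M = 3 · 8 · 7 = 168.
Solve pairwise, accumulating the modulus:
  Start with x ≡ 2 (mod 3).
  Combine with x ≡ 4 (mod 8): since gcd(3, 8) = 1, we get a unique residue mod 24.
    Write x = 2 + 3·t and substitute into x ≡ 4 (mod 8): 3·t ≡ 4 − 2 = 2 (mod 8).
    The inverse of 3 mod 8 is 3 (since 3·3 = 9 = 1·8 + 1), so t ≡ 3·2 = 6 ≡ 6 (mod 8).
    Then x = 2 + 3·6 = 20, valid modulo lcm(3, 8) = 24: x ≡ 20 (mod 24).
  Combine with x ≡ 6 (mod 7): since gcd(24, 7) = 1, we get a unique residue mod 168.
    Write x = 20 + 24·t and substitute into x ≡ 6 (mod 7): 24·t ≡ 6 − 20 = -14 (mod 7).
    Reduce coefficients mod 7: 3·t ≡ 0 (mod 7).
    The inverse of 3 mod 7 is 5 (since 3·5 = 15 = 2·7 + 1), so t ≡ 5·0 = 0 ≡ 0 (mod 7).
    Then x = 20 + 24·0 = 20, valid modulo lcm(24, 7) = 168: x ≡ 20 (mod 168).
Verify: 20 mod 3 = 2 ✓, 20 mod 8 = 4 ✓, 20 mod 7 = 6 ✓.

x ≡ 20 (mod 168).


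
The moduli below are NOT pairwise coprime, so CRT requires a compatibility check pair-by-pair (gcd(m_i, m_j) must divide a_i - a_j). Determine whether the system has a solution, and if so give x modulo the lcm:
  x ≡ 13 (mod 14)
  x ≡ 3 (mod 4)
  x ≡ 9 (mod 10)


Moduli 14, 4, 10 are not pairwise coprime, so CRT works modulo lcm(m_i) when all pairwise compatibility conditions hold.
Pairwise compatibility: gcd(m_i, m_j) must divide a_i - a_j for every pair.
Merge one congruence at a time:
  Start: x ≡ 13 (mod 14).
  Combine with x ≡ 3 (mod 4): gcd(14, 4) = 2; 3 - 13 = -10, which IS divisible by 2, so compatible.
    Write x = 13 + 14·t and substitute into x ≡ 3 (mod 4): 14·t ≡ 3 − 13 = -10 (mod 4).
    Divide the congruence (and modulus) by g = 2: 7·t ≡ -5 (mod 2).
    Reduce coefficients mod 2: 1·t ≡ 1 (mod 2).
    So t ≡ 1 (mod 2).
    Then x = 13 + 14·1 = 27, valid modulo lcm(14, 4) = 28: x ≡ 27 (mod 28).
  Combine with x ≡ 9 (mod 10): gcd(28, 10) = 2; 9 - 27 = -18, which IS divisible by 2, so compatible.
    Write x = 27 + 28·t and substitute into x ≡ 9 (mod 10): 28·t ≡ 9 − 27 = -18 (mod 10).
    Divide the congruence (and modulus) by g = 2: 14·t ≡ -9 (mod 5).
    Reduce coefficients mod 5: 4·t ≡ 1 (mod 5).
    The inverse of 4 mod 5 is 4 (since 4·4 = 16 = 3·5 + 1), so t ≡ 4·1 = 4 ≡ 4 (mod 5).
    Then x = 27 + 28·4 = 139, valid modulo lcm(28, 10) = 140: x ≡ 139 (mod 140).
Verify: 139 mod 14 = 13, 139 mod 4 = 3, 139 mod 10 = 9.

x ≡ 139 (mod 140).


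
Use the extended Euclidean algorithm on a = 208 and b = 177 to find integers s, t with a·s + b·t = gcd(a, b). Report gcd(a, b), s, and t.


Euclidean algorithm on (208, 177) — divide until remainder is 0:
  208 = 1 · 177 + 31
  177 = 5 · 31 + 22
  31 = 1 · 22 + 9
  22 = 2 · 9 + 4
  9 = 2 · 4 + 1
  4 = 4 · 1 + 0
gcd(208, 177) = 1.
Track Bezout coefficients alongside the remainders: start with r₀ = 208 = a·1 + b·0 (s = 1, t = 0) and r₁ = 177 = a·0 + b·1 (s = 0, t = 1); each new remainder r_{k+1} = r_{k-1} − q_k·r_k inherits s_{k+1} = s_{k-1} − q_k·s_k, t_{k+1} = t_{k-1} − q_k·t_k, so r_k = a·s_k + b·t_k at every step:
  q = 1: r = 31, s = 1 − 1·0 = 1, t = 0 − 1·1 = -1  (check: 208·1 + 177·(-1) = 31)
  q = 5: r = 22, s = 0 − 5·1 = -5, t = 1 − 5·(-1) = 6  (check: 208·(-5) + 177·6 = 22)
  q = 1: r = 9, s = 1 − 1·(-5) = 6, t = -1 − 1·6 = -7  (check: 208·6 + 177·(-7) = 9)
  q = 2: r = 4, s = -5 − 2·6 = -17, t = 6 − 2·(-7) = 20  (check: 208·(-17) + 177·20 = 4)
  q = 2: r = 1, s = 6 − 2·(-17) = 40, t = -7 − 2·20 = -47  (check: 208·40 + 177·(-47) = 1)
The row with r = 1 (the gcd) gives the Bezout coefficients s = 40, t = -47.
Result: 208 · (40) + 177 · (-47) = 1.

gcd(208, 177) = 1; s = 40, t = -47 (check: 208·40 + 177·(-47) = 1).


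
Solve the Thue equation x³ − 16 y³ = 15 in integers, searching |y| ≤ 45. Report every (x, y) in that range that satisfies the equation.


The equation is x³ - 16y³ = 15. For fixed y, x³ = 16·y³ + 15, so a solution requires the RHS to be a perfect cube.
Strategy: iterate y from -45 to 45, compute RHS = 16·y³ + 15, and check whether it is a (positive or negative) perfect cube.
Check small values of y:
  y = 0: RHS = 15 is not a perfect cube.
  y = 1: RHS = 31 is not a perfect cube.
  y = -1: RHS = -1 = (-1)³ ⇒ x = -1 works.
  y = 2: RHS = 143 is not a perfect cube.
  y = -2: RHS = -113 is not a perfect cube.
  y = 3: RHS = 447 is not a perfect cube.
  y = -3: RHS = -417 is not a perfect cube.
Continuing the search up to |y| = 45 finds no further solutions beyond those listed.
Collected solutions: (-1, -1).

Solutions (with |y| ≤ 45): (-1, -1).


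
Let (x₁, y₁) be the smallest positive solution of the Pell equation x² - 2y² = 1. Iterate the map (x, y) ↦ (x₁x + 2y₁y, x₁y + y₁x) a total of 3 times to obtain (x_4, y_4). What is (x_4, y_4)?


Step 1: Find the fundamental solution (x₁, y₁) of x² - 2y² = 1.
  Expand √2 as a continued fraction. a₀ = ⌊√2⌋ = 1; iterate m_{k+1} = d_k·a_k − m_k, d_{k+1} = (2 − m_{k+1}²)/d_k, a_{k+1} = ⌊(a₀ + m_{k+1})/d_{k+1}⌋ (starting m₀ = 0, d₀ = 1), with convergents p_k = a_k·p_{k-1} + p_{k-2}, q_k = a_k·q_{k-1} + q_{k-2} (p₋₁ = 1, q₋₁ = 0):
  k = 0: a₀ = 1; p₀/q₀ = 1/1; p₀² − 2·q₀² = 1 − 2 = -1.
  k = 1: m = 1, d = 1, a = ⌊(1 + 1)/1⌋ = 2; p/q = (2·1 + 1)/(2·1 + 0) = 3/2; p² − 2·q² = 9 − 8 = 1.
  The first convergent with p² − 2·q² = 1 gives the fundamental solution (x₁, y₁) = (3, 2).
Step 2: Apply the recurrence (x_{n+1}, y_{n+1}) = (x₁x_n + 2y₁y_n, x₁y_n + y₁x_n) repeatedly.
  From (x_1, y_1) = (3, 2): x_2 = 3·3 + 2·2·2 = 17; y_2 = 3·2 + 2·3 = 12.
  From (x_2, y_2) = (17, 12): x_3 = 3·17 + 2·2·12 = 99; y_3 = 3·12 + 2·17 = 70.
  From (x_3, y_3) = (99, 70): x_4 = 3·99 + 2·2·70 = 577; y_4 = 3·70 + 2·99 = 408.
Step 3: Verify x_4² - 2·y_4² = 332929 - 332928 = 1 (should be 1). ✓

(x_1, y_1) = (3, 2); (x_4, y_4) = (577, 408).


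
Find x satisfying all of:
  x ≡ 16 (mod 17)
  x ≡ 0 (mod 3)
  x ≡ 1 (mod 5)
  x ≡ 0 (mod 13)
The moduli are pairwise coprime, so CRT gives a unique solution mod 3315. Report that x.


Product of moduli M = 17 · 3 · 5 · 13 = 3315.
Merge one congruence at a time:
  Start: x ≡ 16 (mod 17).
  Combine with x ≡ 0 (mod 3); new modulus lcm = 51.
    Write x = 16 + 17·t and substitute into x ≡ 0 (mod 3): 17·t ≡ 0 − 16 = -16 (mod 3).
    Reduce coefficients mod 3: 2·t ≡ 2 (mod 3).
    The inverse of 2 mod 3 is 2 (since 2·2 = 4 = 1·3 + 1), so t ≡ 2·2 = 4 ≡ 1 (mod 3).
    Then x = 16 + 17·1 = 33, valid modulo lcm(17, 3) = 51: x ≡ 33 (mod 51).
  Combine with x ≡ 1 (mod 5); new modulus lcm = 255.
    Write x = 33 + 51·t and substitute into x ≡ 1 (mod 5): 51·t ≡ 1 − 33 = -32 (mod 5).
    Reduce coefficients mod 5: 1·t ≡ 3 (mod 5).
    So t ≡ 3 (mod 5).
    Then x = 33 + 51·3 = 186, valid modulo lcm(51, 5) = 255: x ≡ 186 (mod 255).
  Combine with x ≡ 0 (mod 13); new modulus lcm = 3315.
    Write x = 186 + 255·t and substitute into x ≡ 0 (mod 13): 255·t ≡ 0 − 186 = -186 (mod 13).
    Reduce coefficients mod 13: 8·t ≡ 9 (mod 13).
    The inverse of 8 mod 13 is 5 (since 8·5 = 40 = 3·13 + 1), so t ≡ 5·9 = 45 ≡ 6 (mod 13).
    Then x = 186 + 255·6 = 1716, valid modulo lcm(255, 13) = 3315: x ≡ 1716 (mod 3315).
Verify against each original: 1716 mod 17 = 16, 1716 mod 3 = 0, 1716 mod 5 = 1, 1716 mod 13 = 0.

x ≡ 1716 (mod 3315).


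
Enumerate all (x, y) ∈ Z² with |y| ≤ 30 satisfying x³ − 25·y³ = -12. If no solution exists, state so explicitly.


The equation is x³ - 25y³ = -12. For fixed y, x³ = 25·y³ − 12, so a solution requires the RHS to be a perfect cube.
Strategy: iterate y from -30 to 30, compute RHS = 25·y³ − 12, and check whether it is a (positive or negative) perfect cube.
Check small values of y:
  y = 0: RHS = -12 is not a perfect cube.
  y = 1: RHS = 13 is not a perfect cube.
  y = -1: RHS = -37 is not a perfect cube.
  y = 2: RHS = 188 is not a perfect cube.
  y = -2: RHS = -212 is not a perfect cube.
  y = 3: RHS = 663 is not a perfect cube.
  y = -3: RHS = -687 is not a perfect cube.
Continuing the search up to |y| = 30 finds no solutions either.
No (x, y) in the scanned range satisfies the equation.

No integer solutions with |y| ≤ 30.


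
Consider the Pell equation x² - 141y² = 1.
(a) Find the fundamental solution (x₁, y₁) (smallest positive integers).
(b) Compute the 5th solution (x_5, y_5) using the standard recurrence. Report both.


Step 1: Find the fundamental solution (x₁, y₁) of x² - 141y² = 1.
  Expand √141 as a continued fraction. a₀ = ⌊√141⌋ = 11; iterate m_{k+1} = d_k·a_k − m_k, d_{k+1} = (141 − m_{k+1}²)/d_k, a_{k+1} = ⌊(a₀ + m_{k+1})/d_{k+1}⌋ (starting m₀ = 0, d₀ = 1), with convergents p_k = a_k·p_{k-1} + p_{k-2}, q_k = a_k·q_{k-1} + q_{k-2} (p₋₁ = 1, q₋₁ = 0):
  k = 0: a₀ = 11; p₀/q₀ = 11/1; p₀² − 141·q₀² = 121 − 141 = -20.
  k = 1: m = 11, d = 20, a = ⌊(11 + 11)/20⌋ = 1; p/q = (1·11 + 1)/(1·1 + 0) = 12/1; p² − 141·q² = 144 − 141 = 3.
  k = 2: m = 9, d = 3, a = ⌊(11 + 9)/3⌋ = 6; p/q = (6·12 + 11)/(6·1 + 1) = 83/7; p² − 141·q² = 6889 − 6909 = -20.
  k = 3: m = 9, d = 20, a = ⌊(11 + 9)/20⌋ = 1; p/q = (1·83 + 12)/(1·7 + 1) = 95/8; p² − 141·q² = 9025 − 9024 = 1.
  The first convergent with p² − 141·q² = 1 gives the fundamental solution (x₁, y₁) = (95, 8).
Step 2: Apply the recurrence (x_{n+1}, y_{n+1}) = (x₁x_n + 141y₁y_n, x₁y_n + y₁x_n) repeatedly.
  From (x_1, y_1) = (95, 8): x_2 = 95·95 + 141·8·8 = 18049; y_2 = 95·8 + 8·95 = 1520.
  From (x_2, y_2) = (18049, 1520): x_3 = 95·18049 + 141·8·1520 = 3429215; y_3 = 95·1520 + 8·18049 = 288792.
  From (x_3, y_3) = (3429215, 288792): x_4 = 95·3429215 + 141·8·288792 = 651532801; y_4 = 95·288792 + 8·3429215 = 54868960.
  From (x_4, y_4) = (651532801, 54868960): x_5 = 95·651532801 + 141·8·54868960 = 123787802975; y_5 = 95·54868960 + 8·651532801 = 10424813608.
Step 3: Verify x_5² - 141·y_5² = 15323420165377418850625 - 15323420165377418850624 = 1 (should be 1). ✓

(x_1, y_1) = (95, 8); (x_5, y_5) = (123787802975, 10424813608).


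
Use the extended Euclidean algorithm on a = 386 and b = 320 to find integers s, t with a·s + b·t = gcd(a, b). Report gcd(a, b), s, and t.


Euclidean algorithm on (386, 320) — divide until remainder is 0:
  386 = 1 · 320 + 66
  320 = 4 · 66 + 56
  66 = 1 · 56 + 10
  56 = 5 · 10 + 6
  10 = 1 · 6 + 4
  6 = 1 · 4 + 2
  4 = 2 · 2 + 0
gcd(386, 320) = 2.
Track Bezout coefficients alongside the remainders: start with r₀ = 386 = a·1 + b·0 (s = 1, t = 0) and r₁ = 320 = a·0 + b·1 (s = 0, t = 1); each new remainder r_{k+1} = r_{k-1} − q_k·r_k inherits s_{k+1} = s_{k-1} − q_k·s_k, t_{k+1} = t_{k-1} − q_k·t_k, so r_k = a·s_k + b·t_k at every step:
  q = 1: r = 66, s = 1 − 1·0 = 1, t = 0 − 1·1 = -1  (check: 386·1 + 320·(-1) = 66)
  q = 4: r = 56, s = 0 − 4·1 = -4, t = 1 − 4·(-1) = 5  (check: 386·(-4) + 320·5 = 56)
  q = 1: r = 10, s = 1 − 1·(-4) = 5, t = -1 − 1·5 = -6  (check: 386·5 + 320·(-6) = 10)
  q = 5: r = 6, s = -4 − 5·5 = -29, t = 5 − 5·(-6) = 35  (check: 386·(-29) + 320·35 = 6)
  q = 1: r = 4, s = 5 − 1·(-29) = 34, t = -6 − 1·35 = -41  (check: 386·34 + 320·(-41) = 4)
  q = 1: r = 2, s = -29 − 1·34 = -63, t = 35 − 1·(-41) = 76  (check: 386·(-63) + 320·76 = 2)
The row with r = 2 (the gcd) gives the Bezout coefficients s = -63, t = 76.
Result: 386 · (-63) + 320 · (76) = 2.

gcd(386, 320) = 2; s = -63, t = 76 (check: 386·(-63) + 320·76 = 2).


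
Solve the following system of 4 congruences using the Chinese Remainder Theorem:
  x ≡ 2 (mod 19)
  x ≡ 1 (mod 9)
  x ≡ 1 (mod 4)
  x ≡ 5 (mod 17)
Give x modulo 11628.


Product of moduli M = 19 · 9 · 4 · 17 = 11628.
Merge one congruence at a time:
  Start: x ≡ 2 (mod 19).
  Combine with x ≡ 1 (mod 9); new modulus lcm = 171.
    Write x = 2 + 19·t and substitute into x ≡ 1 (mod 9): 19·t ≡ 1 − 2 = -1 (mod 9).
    Reduce coefficients mod 9: 1·t ≡ 8 (mod 9).
    So t ≡ 8 (mod 9).
    Then x = 2 + 19·8 = 154, valid modulo lcm(19, 9) = 171: x ≡ 154 (mod 171).
  Combine with x ≡ 1 (mod 4); new modulus lcm = 684.
    Write x = 154 + 171·t and substitute into x ≡ 1 (mod 4): 171·t ≡ 1 − 154 = -153 (mod 4).
    Reduce coefficients mod 4: 3·t ≡ 3 (mod 4).
    The inverse of 3 mod 4 is 3 (since 3·3 = 9 = 2·4 + 1), so t ≡ 3·3 = 9 ≡ 1 (mod 4).
    Then x = 154 + 171·1 = 325, valid modulo lcm(171, 4) = 684: x ≡ 325 (mod 684).
  Combine with x ≡ 5 (mod 17); new modulus lcm = 11628.
    Write x = 325 + 684·t and substitute into x ≡ 5 (mod 17): 684·t ≡ 5 − 325 = -320 (mod 17).
    Reduce coefficients mod 17: 4·t ≡ 3 (mod 17).
    The inverse of 4 mod 17 is 13 (since 4·13 = 52 = 3·17 + 1), so t ≡ 13·3 = 39 ≡ 5 (mod 17).
    Then x = 325 + 684·5 = 3745, valid modulo lcm(684, 17) = 11628: x ≡ 3745 (mod 11628).
Verify against each original: 3745 mod 19 = 2, 3745 mod 9 = 1, 3745 mod 4 = 1, 3745 mod 17 = 5.

x ≡ 3745 (mod 11628).


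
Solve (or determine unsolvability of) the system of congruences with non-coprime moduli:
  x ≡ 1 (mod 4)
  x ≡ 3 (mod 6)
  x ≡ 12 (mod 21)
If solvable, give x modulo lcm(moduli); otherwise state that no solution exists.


Moduli 4, 6, 21 are not pairwise coprime, so CRT works modulo lcm(m_i) when all pairwise compatibility conditions hold.
Pairwise compatibility: gcd(m_i, m_j) must divide a_i - a_j for every pair.
Merge one congruence at a time:
  Start: x ≡ 1 (mod 4).
  Combine with x ≡ 3 (mod 6): gcd(4, 6) = 2; 3 - 1 = 2, which IS divisible by 2, so compatible.
    Write x = 1 + 4·t and substitute into x ≡ 3 (mod 6): 4·t ≡ 3 − 1 = 2 (mod 6).
    Divide the congruence (and modulus) by g = 2: 2·t ≡ 1 (mod 3).
    The inverse of 2 mod 3 is 2 (since 2·2 = 4 = 1·3 + 1), so t ≡ 2·1 = 2 ≡ 2 (mod 3).
    Then x = 1 + 4·2 = 9, valid modulo lcm(4, 6) = 12: x ≡ 9 (mod 12).
  Combine with x ≡ 12 (mod 21): gcd(12, 21) = 3; 12 - 9 = 3, which IS divisible by 3, so compatible.
    Write x = 9 + 12·t and substitute into x ≡ 12 (mod 21): 12·t ≡ 12 − 9 = 3 (mod 21).
    Divide the congruence (and modulus) by g = 3: 4·t ≡ 1 (mod 7).
    The inverse of 4 mod 7 is 2 (since 4·2 = 8 = 1·7 + 1), so t ≡ 2·1 = 2 ≡ 2 (mod 7).
    Then x = 9 + 12·2 = 33, valid modulo lcm(12, 21) = 84: x ≡ 33 (mod 84).
Verify: 33 mod 4 = 1, 33 mod 6 = 3, 33 mod 21 = 12.

x ≡ 33 (mod 84).


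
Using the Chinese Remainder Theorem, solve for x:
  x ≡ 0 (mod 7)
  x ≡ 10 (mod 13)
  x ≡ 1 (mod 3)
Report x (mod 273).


Moduli 7, 13, 3 are pairwise coprime; by CRT there is a unique solution modulo M = 7 · 13 · 3 = 273.
Solve pairwise, accumulating the modulus:
  Start with x ≡ 0 (mod 7).
  Combine with x ≡ 10 (mod 13): since gcd(7, 13) = 1, we get a unique residue mod 91.
    Write x = 0 + 7·t and substitute into x ≡ 10 (mod 13): 7·t ≡ 10 − 0 = 10 (mod 13).
    The inverse of 7 mod 13 is 2 (since 7·2 = 14 = 1·13 + 1), so t ≡ 2·10 = 20 ≡ 7 (mod 13).
    Then x = 0 + 7·7 = 49, valid modulo lcm(7, 13) = 91: x ≡ 49 (mod 91).
  Combine with x ≡ 1 (mod 3): since gcd(91, 3) = 1, we get a unique residue mod 273.
    Write x = 49 + 91·t and substitute into x ≡ 1 (mod 3): 91·t ≡ 1 − 49 = -48 (mod 3).
    Reduce coefficients mod 3: 1·t ≡ 0 (mod 3).
    So t ≡ 0 (mod 3).
    Then x = 49 + 91·0 = 49, valid modulo lcm(91, 3) = 273: x ≡ 49 (mod 273).
Verify: 49 mod 7 = 0 ✓, 49 mod 13 = 10 ✓, 49 mod 3 = 1 ✓.

x ≡ 49 (mod 273).


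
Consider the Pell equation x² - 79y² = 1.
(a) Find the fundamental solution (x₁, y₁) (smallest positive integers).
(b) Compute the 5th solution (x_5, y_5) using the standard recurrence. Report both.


Step 1: Find the fundamental solution (x₁, y₁) of x² - 79y² = 1.
  Expand √79 as a continued fraction. a₀ = ⌊√79⌋ = 8; iterate m_{k+1} = d_k·a_k − m_k, d_{k+1} = (79 − m_{k+1}²)/d_k, a_{k+1} = ⌊(a₀ + m_{k+1})/d_{k+1}⌋ (starting m₀ = 0, d₀ = 1), with convergents p_k = a_k·p_{k-1} + p_{k-2}, q_k = a_k·q_{k-1} + q_{k-2} (p₋₁ = 1, q₋₁ = 0):
  k = 0: a₀ = 8; p₀/q₀ = 8/1; p₀² − 79·q₀² = 64 − 79 = -15.
  k = 1: m = 8, d = 15, a = ⌊(8 + 8)/15⌋ = 1; p/q = (1·8 + 1)/(1·1 + 0) = 9/1; p² − 79·q² = 81 − 79 = 2.
  k = 2: m = 7, d = 2, a = ⌊(8 + 7)/2⌋ = 7; p/q = (7·9 + 8)/(7·1 + 1) = 71/8; p² − 79·q² = 5041 − 5056 = -15.
  k = 3: m = 7, d = 15, a = ⌊(8 + 7)/15⌋ = 1; p/q = (1·71 + 9)/(1·8 + 1) = 80/9; p² − 79·q² = 6400 − 6399 = 1.
  The first convergent with p² − 79·q² = 1 gives the fundamental solution (x₁, y₁) = (80, 9).
Step 2: Apply the recurrence (x_{n+1}, y_{n+1}) = (x₁x_n + 79y₁y_n, x₁y_n + y₁x_n) repeatedly.
  From (x_1, y_1) = (80, 9): x_2 = 80·80 + 79·9·9 = 12799; y_2 = 80·9 + 9·80 = 1440.
  From (x_2, y_2) = (12799, 1440): x_3 = 80·12799 + 79·9·1440 = 2047760; y_3 = 80·1440 + 9·12799 = 230391.
  From (x_3, y_3) = (2047760, 230391): x_4 = 80·2047760 + 79·9·230391 = 327628801; y_4 = 80·230391 + 9·2047760 = 36861120.
  From (x_4, y_4) = (327628801, 36861120): x_5 = 80·327628801 + 79·9·36861120 = 52418560400; y_5 = 80·36861120 + 9·327628801 = 5897548809.
Step 3: Verify x_5² - 79·y_5² = 2747705474408448160000 - 2747705474408448159999 = 1 (should be 1). ✓

(x_1, y_1) = (80, 9); (x_5, y_5) = (52418560400, 5897548809).


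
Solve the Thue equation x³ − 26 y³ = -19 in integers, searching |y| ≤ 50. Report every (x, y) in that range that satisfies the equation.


The equation is x³ - 26y³ = -19. For fixed y, x³ = 26·y³ − 19, so a solution requires the RHS to be a perfect cube.
Strategy: iterate y from -50 to 50, compute RHS = 26·y³ − 19, and check whether it is a (positive or negative) perfect cube.
Check small values of y:
  y = 0: RHS = -19 is not a perfect cube.
  y = 1: RHS = 7 is not a perfect cube.
  y = -1: RHS = -45 is not a perfect cube.
  y = 2: RHS = 189 is not a perfect cube.
  y = -2: RHS = -227 is not a perfect cube.
  y = 3: RHS = 683 is not a perfect cube.
  y = -3: RHS = -721 is not a perfect cube.
Continuing the search up to |y| = 50 finds no solutions either.
No (x, y) in the scanned range satisfies the equation.

No integer solutions with |y| ≤ 50.


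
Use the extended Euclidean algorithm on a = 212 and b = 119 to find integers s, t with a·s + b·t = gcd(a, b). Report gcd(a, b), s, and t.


Euclidean algorithm on (212, 119) — divide until remainder is 0:
  212 = 1 · 119 + 93
  119 = 1 · 93 + 26
  93 = 3 · 26 + 15
  26 = 1 · 15 + 11
  15 = 1 · 11 + 4
  11 = 2 · 4 + 3
  4 = 1 · 3 + 1
  3 = 3 · 1 + 0
gcd(212, 119) = 1.
Track Bezout coefficients alongside the remainders: start with r₀ = 212 = a·1 + b·0 (s = 1, t = 0) and r₁ = 119 = a·0 + b·1 (s = 0, t = 1); each new remainder r_{k+1} = r_{k-1} − q_k·r_k inherits s_{k+1} = s_{k-1} − q_k·s_k, t_{k+1} = t_{k-1} − q_k·t_k, so r_k = a·s_k + b·t_k at every step:
  q = 1: r = 93, s = 1 − 1·0 = 1, t = 0 − 1·1 = -1  (check: 212·1 + 119·(-1) = 93)
  q = 1: r = 26, s = 0 − 1·1 = -1, t = 1 − 1·(-1) = 2  (check: 212·(-1) + 119·2 = 26)
  q = 3: r = 15, s = 1 − 3·(-1) = 4, t = -1 − 3·2 = -7  (check: 212·4 + 119·(-7) = 15)
  q = 1: r = 11, s = -1 − 1·4 = -5, t = 2 − 1·(-7) = 9  (check: 212·(-5) + 119·9 = 11)
  q = 1: r = 4, s = 4 − 1·(-5) = 9, t = -7 − 1·9 = -16  (check: 212·9 + 119·(-16) = 4)
  q = 2: r = 3, s = -5 − 2·9 = -23, t = 9 − 2·(-16) = 41  (check: 212·(-23) + 119·41 = 3)
  q = 1: r = 1, s = 9 − 1·(-23) = 32, t = -16 − 1·41 = -57  (check: 212·32 + 119·(-57) = 1)
The row with r = 1 (the gcd) gives the Bezout coefficients s = 32, t = -57.
Result: 212 · (32) + 119 · (-57) = 1.

gcd(212, 119) = 1; s = 32, t = -57 (check: 212·32 + 119·(-57) = 1).


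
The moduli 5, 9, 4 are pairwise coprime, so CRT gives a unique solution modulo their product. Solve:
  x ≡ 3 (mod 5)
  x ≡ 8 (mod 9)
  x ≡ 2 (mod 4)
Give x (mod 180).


Moduli 5, 9, 4 are pairwise coprime; by CRT there is a unique solution modulo M = 5 · 9 · 4 = 180.
Solve pairwise, accumulating the modulus:
  Start with x ≡ 3 (mod 5).
  Combine with x ≡ 8 (mod 9): since gcd(5, 9) = 1, we get a unique residue mod 45.
    Write x = 3 + 5·t and substitute into x ≡ 8 (mod 9): 5·t ≡ 8 − 3 = 5 (mod 9).
    The inverse of 5 mod 9 is 2 (since 5·2 = 10 = 1·9 + 1), so t ≡ 2·5 = 10 ≡ 1 (mod 9).
    Then x = 3 + 5·1 = 8, valid modulo lcm(5, 9) = 45: x ≡ 8 (mod 45).
  Combine with x ≡ 2 (mod 4): since gcd(45, 4) = 1, we get a unique residue mod 180.
    Write x = 8 + 45·t and substitute into x ≡ 2 (mod 4): 45·t ≡ 2 − 8 = -6 (mod 4).
    Reduce coefficients mod 4: 1·t ≡ 2 (mod 4).
    So t ≡ 2 (mod 4).
    Then x = 8 + 45·2 = 98, valid modulo lcm(45, 4) = 180: x ≡ 98 (mod 180).
Verify: 98 mod 5 = 3 ✓, 98 mod 9 = 8 ✓, 98 mod 4 = 2 ✓.

x ≡ 98 (mod 180).


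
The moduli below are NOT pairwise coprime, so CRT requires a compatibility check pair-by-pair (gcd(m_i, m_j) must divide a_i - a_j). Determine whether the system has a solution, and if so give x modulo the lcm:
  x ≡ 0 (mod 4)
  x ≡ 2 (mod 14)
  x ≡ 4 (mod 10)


Moduli 4, 14, 10 are not pairwise coprime, so CRT works modulo lcm(m_i) when all pairwise compatibility conditions hold.
Pairwise compatibility: gcd(m_i, m_j) must divide a_i - a_j for every pair.
Merge one congruence at a time:
  Start: x ≡ 0 (mod 4).
  Combine with x ≡ 2 (mod 14): gcd(4, 14) = 2; 2 - 0 = 2, which IS divisible by 2, so compatible.
    Write x = 0 + 4·t and substitute into x ≡ 2 (mod 14): 4·t ≡ 2 − 0 = 2 (mod 14).
    Divide the congruence (and modulus) by g = 2: 2·t ≡ 1 (mod 7).
    The inverse of 2 mod 7 is 4 (since 2·4 = 8 = 1·7 + 1), so t ≡ 4·1 = 4 ≡ 4 (mod 7).
    Then x = 0 + 4·4 = 16, valid modulo lcm(4, 14) = 28: x ≡ 16 (mod 28).
  Combine with x ≡ 4 (mod 10): gcd(28, 10) = 2; 4 - 16 = -12, which IS divisible by 2, so compatible.
    Write x = 16 + 28·t and substitute into x ≡ 4 (mod 10): 28·t ≡ 4 − 16 = -12 (mod 10).
    Divide the congruence (and modulus) by g = 2: 14·t ≡ -6 (mod 5).
    Reduce coefficients mod 5: 4·t ≡ 4 (mod 5).
    The inverse of 4 mod 5 is 4 (since 4·4 = 16 = 3·5 + 1), so t ≡ 4·4 = 16 ≡ 1 (mod 5).
    Then x = 16 + 28·1 = 44, valid modulo lcm(28, 10) = 140: x ≡ 44 (mod 140).
Verify: 44 mod 4 = 0, 44 mod 14 = 2, 44 mod 10 = 4.

x ≡ 44 (mod 140).


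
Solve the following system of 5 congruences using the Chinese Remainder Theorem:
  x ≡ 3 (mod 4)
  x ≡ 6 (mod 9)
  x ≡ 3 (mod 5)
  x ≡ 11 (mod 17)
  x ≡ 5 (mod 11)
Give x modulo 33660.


Product of moduli M = 4 · 9 · 5 · 17 · 11 = 33660.
Merge one congruence at a time:
  Start: x ≡ 3 (mod 4).
  Combine with x ≡ 6 (mod 9); new modulus lcm = 36.
    Write x = 3 + 4·t and substitute into x ≡ 6 (mod 9): 4·t ≡ 6 − 3 = 3 (mod 9).
    The inverse of 4 mod 9 is 7 (since 4·7 = 28 = 3·9 + 1), so t ≡ 7·3 = 21 ≡ 3 (mod 9).
    Then x = 3 + 4·3 = 15, valid modulo lcm(4, 9) = 36: x ≡ 15 (mod 36).
  Combine with x ≡ 3 (mod 5); new modulus lcm = 180.
    Write x = 15 + 36·t and substitute into x ≡ 3 (mod 5): 36·t ≡ 3 − 15 = -12 (mod 5).
    Reduce coefficients mod 5: 1·t ≡ 3 (mod 5).
    So t ≡ 3 (mod 5).
    Then x = 15 + 36·3 = 123, valid modulo lcm(36, 5) = 180: x ≡ 123 (mod 180).
  Combine with x ≡ 11 (mod 17); new modulus lcm = 3060.
    Write x = 123 + 180·t and substitute into x ≡ 11 (mod 17): 180·t ≡ 11 − 123 = -112 (mod 17).
    Reduce coefficients mod 17: 10·t ≡ 7 (mod 17).
    The inverse of 10 mod 17 is 12 (since 10·12 = 120 = 7·17 + 1), so t ≡ 12·7 = 84 ≡ 16 (mod 17).
    Then x = 123 + 180·16 = 3003, valid modulo lcm(180, 17) = 3060: x ≡ 3003 (mod 3060).
  Combine with x ≡ 5 (mod 11); new modulus lcm = 33660.
    Write x = 3003 + 3060·t and substitute into x ≡ 5 (mod 11): 3060·t ≡ 5 − 3003 = -2998 (mod 11).
    Reduce coefficients mod 11: 2·t ≡ 5 (mod 11).
    The inverse of 2 mod 11 is 6 (since 2·6 = 12 = 1·11 + 1), so t ≡ 6·5 = 30 ≡ 8 (mod 11).
    Then x = 3003 + 3060·8 = 27483, valid modulo lcm(3060, 11) = 33660: x ≡ 27483 (mod 33660).
Verify against each original: 27483 mod 4 = 3, 27483 mod 9 = 6, 27483 mod 5 = 3, 27483 mod 17 = 11, 27483 mod 11 = 5.

x ≡ 27483 (mod 33660).


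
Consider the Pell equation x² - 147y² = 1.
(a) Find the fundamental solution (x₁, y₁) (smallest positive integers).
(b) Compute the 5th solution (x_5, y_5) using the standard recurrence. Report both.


Step 1: Find the fundamental solution (x₁, y₁) of x² - 147y² = 1.
  Expand √147 as a continued fraction. a₀ = ⌊√147⌋ = 12; iterate m_{k+1} = d_k·a_k − m_k, d_{k+1} = (147 − m_{k+1}²)/d_k, a_{k+1} = ⌊(a₀ + m_{k+1})/d_{k+1}⌋ (starting m₀ = 0, d₀ = 1), with convergents p_k = a_k·p_{k-1} + p_{k-2}, q_k = a_k·q_{k-1} + q_{k-2} (p₋₁ = 1, q₋₁ = 0):
  k = 0: a₀ = 12; p₀/q₀ = 12/1; p₀² − 147·q₀² = 144 − 147 = -3.
  k = 1: m = 12, d = 3, a = ⌊(12 + 12)/3⌋ = 8; p/q = (8·12 + 1)/(8·1 + 0) = 97/8; p² − 147·q² = 9409 − 9408 = 1.
  The first convergent with p² − 147·q² = 1 gives the fundamental solution (x₁, y₁) = (97, 8).
Step 2: Apply the recurrence (x_{n+1}, y_{n+1}) = (x₁x_n + 147y₁y_n, x₁y_n + y₁x_n) repeatedly.
  From (x_1, y_1) = (97, 8): x_2 = 97·97 + 147·8·8 = 18817; y_2 = 97·8 + 8·97 = 1552.
  From (x_2, y_2) = (18817, 1552): x_3 = 97·18817 + 147·8·1552 = 3650401; y_3 = 97·1552 + 8·18817 = 301080.
  From (x_3, y_3) = (3650401, 301080): x_4 = 97·3650401 + 147·8·301080 = 708158977; y_4 = 97·301080 + 8·3650401 = 58407968.
  From (x_4, y_4) = (708158977, 58407968): x_5 = 97·708158977 + 147·8·58407968 = 137379191137; y_5 = 97·58407968 + 8·708158977 = 11330844712.
Step 3: Verify x_5² - 147·y_5² = 18873042157456379352769 - 18873042157456379352768 = 1 (should be 1). ✓

(x_1, y_1) = (97, 8); (x_5, y_5) = (137379191137, 11330844712).


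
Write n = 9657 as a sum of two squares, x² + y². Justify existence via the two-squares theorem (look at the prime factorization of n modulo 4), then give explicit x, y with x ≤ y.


Step 1: Factor n = 9657 = 3^2 · 29 · 37.
Step 2: Check the mod-4 condition on each prime factor: 3 ≡ 3 (mod 4), exponent 2 (must be even); 29 ≡ 1 (mod 4), exponent 1; 37 ≡ 1 (mod 4), exponent 1.
All primes ≡ 3 (mod 4) appear to even exponent (or don't appear), so by the two-squares theorem n IS expressible as a sum of two squares.
Step 3: Build a representation. Group n = k² · m with k = 3 and m = 29 · 37 = 1073 (a product of primes ≡ 1 (mod 4)); a representation of m scales to one of n via (k·x)² + (k·y)² = k²(x² + y²). Each prime p ≡ 1 (mod 4) is itself a sum of two squares; find a² by testing p − a² for a perfect square:
  29: 29 − 1² = 28, 29 − 2² = 25 = 5² ⇒ 29 = 2² + 5².
  37: 37 − 1² = 36 = 6² ⇒ 37 = 1² + 6².
  Combine using the Brahmagupta–Fibonacci identity (a² + b²)(c² + d²) = (ac − bd)² + (ad + bc)² = (ac + bd)² + (ad − bc)²:
  29 · 37 = 1073: from (2² + 5²)(1² + 6²), take (2·1 − 5·6, 2·6 + 5·1) = (2 − 30, 12 + 5) = (-28, 17); dropping signs (only squares matter) gives (28, 17); check 28² + 17² = 784 + 289 = 1073 ✓.
  Scale by k = 3: (3·28, 3·17) = (84, 51).
Step 4: Order so x ≤ y and verify: 51² + 84² = 2601 + 7056 = 9657 = n. ✓

n = 9657 = 51² + 84² (one valid representation with x ≤ y).


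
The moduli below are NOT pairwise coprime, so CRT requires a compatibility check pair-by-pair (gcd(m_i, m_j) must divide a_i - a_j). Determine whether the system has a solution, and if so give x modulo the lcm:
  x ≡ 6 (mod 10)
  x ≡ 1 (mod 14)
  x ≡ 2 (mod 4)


Moduli 10, 14, 4 are not pairwise coprime, so CRT works modulo lcm(m_i) when all pairwise compatibility conditions hold.
Pairwise compatibility: gcd(m_i, m_j) must divide a_i - a_j for every pair.
Merge one congruence at a time:
  Start: x ≡ 6 (mod 10).
  Combine with x ≡ 1 (mod 14): gcd(10, 14) = 2, and 1 - 6 = -5 is NOT divisible by 2.
    ⇒ system is inconsistent (no integer solution).

No solution (the system is inconsistent).


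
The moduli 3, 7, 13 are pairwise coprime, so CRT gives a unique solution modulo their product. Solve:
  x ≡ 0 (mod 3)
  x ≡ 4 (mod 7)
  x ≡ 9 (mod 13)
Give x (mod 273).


Moduli 3, 7, 13 are pairwise coprime; by CRT there is a unique solution modulo M = 3 · 7 · 13 = 273.
Solve pairwise, accumulating the modulus:
  Start with x ≡ 0 (mod 3).
  Combine with x ≡ 4 (mod 7): since gcd(3, 7) = 1, we get a unique residue mod 21.
    Write x = 0 + 3·t and substitute into x ≡ 4 (mod 7): 3·t ≡ 4 − 0 = 4 (mod 7).
    The inverse of 3 mod 7 is 5 (since 3·5 = 15 = 2·7 + 1), so t ≡ 5·4 = 20 ≡ 6 (mod 7).
    Then x = 0 + 3·6 = 18, valid modulo lcm(3, 7) = 21: x ≡ 18 (mod 21).
  Combine with x ≡ 9 (mod 13): since gcd(21, 13) = 1, we get a unique residue mod 273.
    Write x = 18 + 21·t and substitute into x ≡ 9 (mod 13): 21·t ≡ 9 − 18 = -9 (mod 13).
    Reduce coefficients mod 13: 8·t ≡ 4 (mod 13).
    The inverse of 8 mod 13 is 5 (since 8·5 = 40 = 3·13 + 1), so t ≡ 5·4 = 20 ≡ 7 (mod 13).
    Then x = 18 + 21·7 = 165, valid modulo lcm(21, 13) = 273: x ≡ 165 (mod 273).
Verify: 165 mod 3 = 0 ✓, 165 mod 7 = 4 ✓, 165 mod 13 = 9 ✓.

x ≡ 165 (mod 273).


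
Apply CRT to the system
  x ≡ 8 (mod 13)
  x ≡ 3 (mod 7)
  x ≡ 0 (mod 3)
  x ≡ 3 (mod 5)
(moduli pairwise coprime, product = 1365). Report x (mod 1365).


Product of moduli M = 13 · 7 · 3 · 5 = 1365.
Merge one congruence at a time:
  Start: x ≡ 8 (mod 13).
  Combine with x ≡ 3 (mod 7); new modulus lcm = 91.
    Write x = 8 + 13·t and substitute into x ≡ 3 (mod 7): 13·t ≡ 3 − 8 = -5 (mod 7).
    Reduce coefficients mod 7: 6·t ≡ 2 (mod 7).
    The inverse of 6 mod 7 is 6 (since 6·6 = 36 = 5·7 + 1), so t ≡ 6·2 = 12 ≡ 5 (mod 7).
    Then x = 8 + 13·5 = 73, valid modulo lcm(13, 7) = 91: x ≡ 73 (mod 91).
  Combine with x ≡ 0 (mod 3); new modulus lcm = 273.
    Write x = 73 + 91·t and substitute into x ≡ 0 (mod 3): 91·t ≡ 0 − 73 = -73 (mod 3).
    Reduce coefficients mod 3: 1·t ≡ 2 (mod 3).
    So t ≡ 2 (mod 3).
    Then x = 73 + 91·2 = 255, valid modulo lcm(91, 3) = 273: x ≡ 255 (mod 273).
  Combine with x ≡ 3 (mod 5); new modulus lcm = 1365.
    Write x = 255 + 273·t and substitute into x ≡ 3 (mod 5): 273·t ≡ 3 − 255 = -252 (mod 5).
    Reduce coefficients mod 5: 3·t ≡ 3 (mod 5).
    The inverse of 3 mod 5 is 2 (since 3·2 = 6 = 1·5 + 1), so t ≡ 2·3 = 6 ≡ 1 (mod 5).
    Then x = 255 + 273·1 = 528, valid modulo lcm(273, 5) = 1365: x ≡ 528 (mod 1365).
Verify against each original: 528 mod 13 = 8, 528 mod 7 = 3, 528 mod 3 = 0, 528 mod 5 = 3.

x ≡ 528 (mod 1365).


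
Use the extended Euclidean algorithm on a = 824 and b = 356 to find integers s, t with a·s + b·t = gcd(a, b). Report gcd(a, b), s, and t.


Euclidean algorithm on (824, 356) — divide until remainder is 0:
  824 = 2 · 356 + 112
  356 = 3 · 112 + 20
  112 = 5 · 20 + 12
  20 = 1 · 12 + 8
  12 = 1 · 8 + 4
  8 = 2 · 4 + 0
gcd(824, 356) = 4.
Track Bezout coefficients alongside the remainders: start with r₀ = 824 = a·1 + b·0 (s = 1, t = 0) and r₁ = 356 = a·0 + b·1 (s = 0, t = 1); each new remainder r_{k+1} = r_{k-1} − q_k·r_k inherits s_{k+1} = s_{k-1} − q_k·s_k, t_{k+1} = t_{k-1} − q_k·t_k, so r_k = a·s_k + b·t_k at every step:
  q = 2: r = 112, s = 1 − 2·0 = 1, t = 0 − 2·1 = -2  (check: 824·1 + 356·(-2) = 112)
  q = 3: r = 20, s = 0 − 3·1 = -3, t = 1 − 3·(-2) = 7  (check: 824·(-3) + 356·7 = 20)
  q = 5: r = 12, s = 1 − 5·(-3) = 16, t = -2 − 5·7 = -37  (check: 824·16 + 356·(-37) = 12)
  q = 1: r = 8, s = -3 − 1·16 = -19, t = 7 − 1·(-37) = 44  (check: 824·(-19) + 356·44 = 8)
  q = 1: r = 4, s = 16 − 1·(-19) = 35, t = -37 − 1·44 = -81  (check: 824·35 + 356·(-81) = 4)
The row with r = 4 (the gcd) gives the Bezout coefficients s = 35, t = -81.
Result: 824 · (35) + 356 · (-81) = 4.

gcd(824, 356) = 4; s = 35, t = -81 (check: 824·35 + 356·(-81) = 4).


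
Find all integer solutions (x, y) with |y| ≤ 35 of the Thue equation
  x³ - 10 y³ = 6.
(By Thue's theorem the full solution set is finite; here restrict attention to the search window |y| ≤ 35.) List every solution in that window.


The equation is x³ - 10y³ = 6. For fixed y, x³ = 10·y³ + 6, so a solution requires the RHS to be a perfect cube.
Strategy: iterate y from -35 to 35, compute RHS = 10·y³ + 6, and check whether it is a (positive or negative) perfect cube.
Check small values of y:
  y = 0: RHS = 6 is not a perfect cube.
  y = 1: RHS = 16 is not a perfect cube.
  y = -1: RHS = -4 is not a perfect cube.
  y = 2: RHS = 86 is not a perfect cube.
  y = -2: RHS = -74 is not a perfect cube.
  y = 3: RHS = 276 is not a perfect cube.
  y = -3: RHS = -264 is not a perfect cube.
Continuing the search up to |y| = 35 finds no solutions either.
No (x, y) in the scanned range satisfies the equation.

No integer solutions with |y| ≤ 35.


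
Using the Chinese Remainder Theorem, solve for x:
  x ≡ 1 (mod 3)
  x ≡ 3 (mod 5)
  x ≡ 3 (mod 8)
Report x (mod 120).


Moduli 3, 5, 8 are pairwise coprime; by CRT there is a unique solution modulo M = 3 · 5 · 8 = 120.
Solve pairwise, accumulating the modulus:
  Start with x ≡ 1 (mod 3).
  Combine with x ≡ 3 (mod 5): since gcd(3, 5) = 1, we get a unique residue mod 15.
    Write x = 1 + 3·t and substitute into x ≡ 3 (mod 5): 3·t ≡ 3 − 1 = 2 (mod 5).
    The inverse of 3 mod 5 is 2 (since 3·2 = 6 = 1·5 + 1), so t ≡ 2·2 = 4 ≡ 4 (mod 5).
    Then x = 1 + 3·4 = 13, valid modulo lcm(3, 5) = 15: x ≡ 13 (mod 15).
  Combine with x ≡ 3 (mod 8): since gcd(15, 8) = 1, we get a unique residue mod 120.
    Write x = 13 + 15·t and substitute into x ≡ 3 (mod 8): 15·t ≡ 3 − 13 = -10 (mod 8).
    Reduce coefficients mod 8: 7·t ≡ 6 (mod 8).
    The inverse of 7 mod 8 is 7 (since 7·7 = 49 = 6·8 + 1), so t ≡ 7·6 = 42 ≡ 2 (mod 8).
    Then x = 13 + 15·2 = 43, valid modulo lcm(15, 8) = 120: x ≡ 43 (mod 120).
Verify: 43 mod 3 = 1 ✓, 43 mod 5 = 3 ✓, 43 mod 8 = 3 ✓.

x ≡ 43 (mod 120).


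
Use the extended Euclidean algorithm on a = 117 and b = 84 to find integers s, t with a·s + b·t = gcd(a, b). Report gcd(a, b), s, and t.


Euclidean algorithm on (117, 84) — divide until remainder is 0:
  117 = 1 · 84 + 33
  84 = 2 · 33 + 18
  33 = 1 · 18 + 15
  18 = 1 · 15 + 3
  15 = 5 · 3 + 0
gcd(117, 84) = 3.
Track Bezout coefficients alongside the remainders: start with r₀ = 117 = a·1 + b·0 (s = 1, t = 0) and r₁ = 84 = a·0 + b·1 (s = 0, t = 1); each new remainder r_{k+1} = r_{k-1} − q_k·r_k inherits s_{k+1} = s_{k-1} − q_k·s_k, t_{k+1} = t_{k-1} − q_k·t_k, so r_k = a·s_k + b·t_k at every step:
  q = 1: r = 33, s = 1 − 1·0 = 1, t = 0 − 1·1 = -1  (check: 117·1 + 84·(-1) = 33)
  q = 2: r = 18, s = 0 − 2·1 = -2, t = 1 − 2·(-1) = 3  (check: 117·(-2) + 84·3 = 18)
  q = 1: r = 15, s = 1 − 1·(-2) = 3, t = -1 − 1·3 = -4  (check: 117·3 + 84·(-4) = 15)
  q = 1: r = 3, s = -2 − 1·3 = -5, t = 3 − 1·(-4) = 7  (check: 117·(-5) + 84·7 = 3)
The row with r = 3 (the gcd) gives the Bezout coefficients s = -5, t = 7.
Result: 117 · (-5) + 84 · (7) = 3.

gcd(117, 84) = 3; s = -5, t = 7 (check: 117·(-5) + 84·7 = 3).
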